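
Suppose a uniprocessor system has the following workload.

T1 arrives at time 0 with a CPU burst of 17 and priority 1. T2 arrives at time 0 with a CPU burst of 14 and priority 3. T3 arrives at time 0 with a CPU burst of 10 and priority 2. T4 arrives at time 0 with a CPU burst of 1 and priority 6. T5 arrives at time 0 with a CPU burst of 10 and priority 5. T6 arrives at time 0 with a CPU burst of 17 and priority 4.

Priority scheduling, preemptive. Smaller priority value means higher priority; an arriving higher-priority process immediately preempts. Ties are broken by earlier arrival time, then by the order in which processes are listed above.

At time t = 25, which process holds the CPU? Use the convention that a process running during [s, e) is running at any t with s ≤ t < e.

Timeline: | T1 0-17 | T3 17-27 | T2 27-41 | T6 41-58 | T5 58-68 | T4 68-69 |
Completion: T1=17  T2=41  T3=27  T4=69  T5=68  T6=58

T3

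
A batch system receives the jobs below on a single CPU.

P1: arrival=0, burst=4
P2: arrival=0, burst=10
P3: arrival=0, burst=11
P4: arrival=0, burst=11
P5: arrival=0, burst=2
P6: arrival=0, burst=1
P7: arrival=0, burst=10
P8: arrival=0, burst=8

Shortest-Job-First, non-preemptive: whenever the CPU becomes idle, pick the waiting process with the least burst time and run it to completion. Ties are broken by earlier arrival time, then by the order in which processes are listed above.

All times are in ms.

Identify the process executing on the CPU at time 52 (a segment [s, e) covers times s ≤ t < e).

Schedule: | P6 0-1 | P5 1-3 | P1 3-7 | P8 7-15 | P2 15-25 | P7 25-35 | P3 35-46 | P4 46-57 |
Completion: P1=7  P2=25  P3=46  P4=57  P5=3  P6=1  P7=35  P8=15
Turnaround (C−A): P1=7  P2=25  P3=46  P4=57  P5=3  P6=1  P7=35  P8=15

P4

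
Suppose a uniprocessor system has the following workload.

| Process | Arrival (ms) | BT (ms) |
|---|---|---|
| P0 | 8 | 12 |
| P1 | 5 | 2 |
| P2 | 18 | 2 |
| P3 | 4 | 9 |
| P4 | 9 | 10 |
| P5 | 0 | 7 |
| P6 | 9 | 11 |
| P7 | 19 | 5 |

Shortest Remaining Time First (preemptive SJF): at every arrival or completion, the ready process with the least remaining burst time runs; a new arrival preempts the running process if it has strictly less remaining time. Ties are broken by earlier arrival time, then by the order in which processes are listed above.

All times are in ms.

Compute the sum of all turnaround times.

146

Schedule: | P5 0-7 | P1 7-9 | P3 9-18 | P2 18-20 | P7 20-25 | P4 25-35 | P6 35-46 | P0 46-58 |
Completion: P0=58  P1=9  P2=20  P3=18  P4=35  P5=7  P6=46  P7=25
Turnaround (C−A): P0=50  P1=4  P2=2  P3=14  P4=26  P5=7  P6=37  P7=6
Turnaround = completion − arrival: P0=50, P1=4, P2=2, P3=14, P4=26, P5=7, P6=37, P7=6
Total turnaround = 50 + 4 + 2 + 14 + 26 + 7 + 37 + 6 = 146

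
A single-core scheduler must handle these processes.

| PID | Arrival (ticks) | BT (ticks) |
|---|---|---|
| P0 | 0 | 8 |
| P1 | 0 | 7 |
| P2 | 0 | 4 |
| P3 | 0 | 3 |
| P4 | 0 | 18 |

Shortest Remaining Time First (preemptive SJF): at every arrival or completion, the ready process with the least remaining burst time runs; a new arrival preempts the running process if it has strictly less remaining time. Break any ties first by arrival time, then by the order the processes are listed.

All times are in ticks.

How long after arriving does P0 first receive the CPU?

14

Gantt: | P3 0-3 | P2 3-7 | P1 7-14 | P0 14-22 | P4 22-40 |
Completion: P0=22  P1=14  P2=7  P3=3  P4=40
Turnaround (C−A): P0=22  P1=14  P2=7  P3=3  P4=40
Response(P0) = first start − arrival = 14 − 0 = 14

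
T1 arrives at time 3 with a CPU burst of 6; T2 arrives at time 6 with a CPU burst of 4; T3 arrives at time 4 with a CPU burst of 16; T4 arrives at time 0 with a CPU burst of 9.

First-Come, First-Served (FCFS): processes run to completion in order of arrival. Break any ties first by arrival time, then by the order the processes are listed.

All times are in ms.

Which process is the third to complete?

T3

Gantt: | T4 0-9 | T1 9-15 | T3 15-31 | T2 31-35 |
Completion: T1=15  T2=35  T3=31  T4=9
Turnaround (C−A): T1=12  T2=29  T3=27  T4=9
Finish order: T4 → T1 → T3 → T2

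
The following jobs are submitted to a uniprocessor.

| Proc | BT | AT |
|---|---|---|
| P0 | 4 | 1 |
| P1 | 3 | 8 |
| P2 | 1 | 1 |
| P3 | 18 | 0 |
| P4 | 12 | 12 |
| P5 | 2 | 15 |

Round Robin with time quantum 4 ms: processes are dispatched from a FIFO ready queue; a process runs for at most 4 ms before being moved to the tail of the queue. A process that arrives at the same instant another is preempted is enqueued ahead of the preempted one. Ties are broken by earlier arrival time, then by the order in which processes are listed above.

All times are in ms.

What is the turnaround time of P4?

26

Gantt: | P3 0-4 | P0 4-8 | P2 8-9 | P3 9-13 | P1 13-16 | P4 16-20 | P3 20-24 | P5 24-26 | P4 26-30 | P3 30-34 | P4 34-38 | P3 38-40 |
Completion: P0=8  P1=16  P2=9  P3=40  P4=38  P5=26
Turnaround(P4) = completion − arrival = 38 − 12 = 26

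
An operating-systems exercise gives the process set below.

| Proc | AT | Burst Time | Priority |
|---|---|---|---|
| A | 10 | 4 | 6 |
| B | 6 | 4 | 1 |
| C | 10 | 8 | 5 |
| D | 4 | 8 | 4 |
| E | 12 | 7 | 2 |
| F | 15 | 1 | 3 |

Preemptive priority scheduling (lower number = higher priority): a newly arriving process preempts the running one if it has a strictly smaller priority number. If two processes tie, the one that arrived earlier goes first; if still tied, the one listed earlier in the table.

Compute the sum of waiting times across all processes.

Schedule: | idle 0-4 | D 4-6 | B 6-10 | D 10-12 | E 12-19 | F 19-20 | D 20-24 | C 24-32 | A 32-36 |
Completion: A=36  B=10  C=32  D=24  E=19  F=20
Turnaround (C−A): A=26  B=4  C=22  D=20  E=7  F=5
Waiting = turnaround − burst: A=22, B=0, C=14, D=12, E=0, F=4
Total waiting = 22 + 0 + 14 + 12 + 0 + 4 = 52

52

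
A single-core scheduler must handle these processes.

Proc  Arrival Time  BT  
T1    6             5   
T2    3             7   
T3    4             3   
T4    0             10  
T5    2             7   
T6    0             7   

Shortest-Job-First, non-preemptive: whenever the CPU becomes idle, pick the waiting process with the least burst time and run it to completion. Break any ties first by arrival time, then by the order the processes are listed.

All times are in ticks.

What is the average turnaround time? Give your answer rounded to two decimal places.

17.83

Gantt: | T6 0-7 | T3 7-10 | T1 10-15 | T5 15-22 | T2 22-29 | T4 29-39 |
Completion: T1=15  T2=29  T3=10  T4=39  T5=22  T6=7
Turnaround (C−A): T1=9  T2=26  T3=6  T4=39  T5=20  T6=7
Turnaround times: T1=9, T2=26, T3=6, T4=39, T5=20, T6=7
Average turnaround = (9+26+6+39+20+7) / 6 = 107/6 = 17.83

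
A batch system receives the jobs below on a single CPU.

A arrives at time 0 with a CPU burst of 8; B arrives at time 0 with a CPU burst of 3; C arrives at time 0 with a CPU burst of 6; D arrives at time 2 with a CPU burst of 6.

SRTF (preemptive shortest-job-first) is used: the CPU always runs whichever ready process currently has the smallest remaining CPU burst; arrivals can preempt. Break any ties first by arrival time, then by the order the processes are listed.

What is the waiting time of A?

15

Gantt: | B 0-3 | C 3-9 | D 9-15 | A 15-23 |
Completion: A=23  B=3  C=9  D=15
Turnaround (C−A): A=23  B=3  C=9  D=13
Waiting(A) = turnaround − burst = 23 − 8 = 15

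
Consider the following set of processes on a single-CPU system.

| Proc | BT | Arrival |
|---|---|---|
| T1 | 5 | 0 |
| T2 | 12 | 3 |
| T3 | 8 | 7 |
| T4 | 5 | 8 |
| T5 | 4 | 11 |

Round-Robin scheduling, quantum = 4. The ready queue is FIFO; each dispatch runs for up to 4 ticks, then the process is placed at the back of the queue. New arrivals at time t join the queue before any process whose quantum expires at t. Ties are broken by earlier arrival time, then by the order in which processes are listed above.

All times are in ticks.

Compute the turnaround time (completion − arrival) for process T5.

14

Gantt: | T1 0-4 | T2 4-8 | T1 8-9 | T3 9-13 | T4 13-17 | T2 17-21 | T5 21-25 | T3 25-29 | T4 29-30 | T2 30-34 |
Completion: T1=9  T2=34  T3=29  T4=30  T5=25
Turnaround (C−A): T1=9  T2=31  T3=22  T4=22  T5=14
Turnaround(T5) = completion − arrival = 25 − 11 = 14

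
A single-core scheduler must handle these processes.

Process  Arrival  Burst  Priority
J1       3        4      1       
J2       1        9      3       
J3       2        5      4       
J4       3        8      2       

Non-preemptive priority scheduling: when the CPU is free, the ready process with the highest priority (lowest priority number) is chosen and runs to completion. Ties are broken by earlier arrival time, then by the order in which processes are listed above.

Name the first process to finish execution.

Timeline: | idle 0-1 | J2 1-10 | J1 10-14 | J4 14-22 | J3 22-27 |
Completion: J1=14  J2=10  J3=27  J4=22
Finish order: J2 → J1 → J4 → J3

J2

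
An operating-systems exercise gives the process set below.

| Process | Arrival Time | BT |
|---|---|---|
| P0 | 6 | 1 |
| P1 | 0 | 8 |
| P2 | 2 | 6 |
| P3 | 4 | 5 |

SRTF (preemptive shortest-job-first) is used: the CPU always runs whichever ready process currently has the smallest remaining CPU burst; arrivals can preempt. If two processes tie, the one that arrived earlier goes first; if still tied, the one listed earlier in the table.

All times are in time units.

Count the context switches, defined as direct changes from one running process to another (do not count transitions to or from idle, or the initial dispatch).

Timeline: | P1 0-6 | P0 6-7 | P1 7-9 | P3 9-14 | P2 14-20 |
Completion: P0=7  P1=9  P2=20  P3=14
Turnaround (C−A): P0=1  P1=9  P2=18  P3=10

4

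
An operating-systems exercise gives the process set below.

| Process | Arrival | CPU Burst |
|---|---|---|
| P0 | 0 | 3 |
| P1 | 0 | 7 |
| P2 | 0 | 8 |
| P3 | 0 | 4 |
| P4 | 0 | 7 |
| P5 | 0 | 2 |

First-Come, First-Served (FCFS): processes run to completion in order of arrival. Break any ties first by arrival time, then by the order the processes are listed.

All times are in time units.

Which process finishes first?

P0

Schedule: | P0 0-3 | P1 3-10 | P2 10-18 | P3 18-22 | P4 22-29 | P5 29-31 |
Completion: P0=3  P1=10  P2=18  P3=22  P4=29  P5=31
Turnaround (C−A): P0=3  P1=10  P2=18  P3=22  P4=29  P5=31
Finish order: P0 → P1 → P2 → P3 → P4 → P5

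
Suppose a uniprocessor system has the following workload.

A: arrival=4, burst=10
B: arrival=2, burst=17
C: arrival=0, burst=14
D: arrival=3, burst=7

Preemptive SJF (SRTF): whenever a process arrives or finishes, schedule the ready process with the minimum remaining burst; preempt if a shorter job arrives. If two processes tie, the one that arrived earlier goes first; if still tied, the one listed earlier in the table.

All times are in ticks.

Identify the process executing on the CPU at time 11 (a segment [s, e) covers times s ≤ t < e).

A

Gantt: | C 0-3 | D 3-10 | A 10-20 | C 20-31 | B 31-48 |
Completion: A=20  B=48  C=31  D=10
Turnaround (C−A): A=16  B=46  C=31  D=7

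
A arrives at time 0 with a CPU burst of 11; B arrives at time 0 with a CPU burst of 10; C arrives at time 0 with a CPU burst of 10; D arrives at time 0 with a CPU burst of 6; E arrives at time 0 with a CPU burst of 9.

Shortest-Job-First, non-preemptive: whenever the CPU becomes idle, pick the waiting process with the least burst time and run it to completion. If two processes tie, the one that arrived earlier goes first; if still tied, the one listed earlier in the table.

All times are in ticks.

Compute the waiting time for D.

0

Gantt: | D 0-6 | E 6-15 | B 15-25 | C 25-35 | A 35-46 |
Completion: A=46  B=25  C=35  D=6  E=15
Waiting(D) = turnaround − burst = 6 − 6 = 0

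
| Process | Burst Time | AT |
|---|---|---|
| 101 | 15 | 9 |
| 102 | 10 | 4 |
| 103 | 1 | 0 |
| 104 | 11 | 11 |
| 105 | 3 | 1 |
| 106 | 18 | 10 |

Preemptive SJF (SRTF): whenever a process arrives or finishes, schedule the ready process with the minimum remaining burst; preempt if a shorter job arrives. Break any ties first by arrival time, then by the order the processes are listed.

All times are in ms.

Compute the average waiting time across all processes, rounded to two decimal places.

Schedule: | 103 0-1 | 105 1-4 | 102 4-14 | 104 14-25 | 101 25-40 | 106 40-58 |
Completion: 101=40  102=14  103=1  104=25  105=4  106=58
Turnaround (C−A): 101=31  102=10  103=1  104=14  105=3  106=48
Waiting times: 101=16, 102=0, 103=0, 104=3, 105=0, 106=30
Average waiting = (16+0+0+3+0+30) / 6 = 49/6 = 8.17

8.17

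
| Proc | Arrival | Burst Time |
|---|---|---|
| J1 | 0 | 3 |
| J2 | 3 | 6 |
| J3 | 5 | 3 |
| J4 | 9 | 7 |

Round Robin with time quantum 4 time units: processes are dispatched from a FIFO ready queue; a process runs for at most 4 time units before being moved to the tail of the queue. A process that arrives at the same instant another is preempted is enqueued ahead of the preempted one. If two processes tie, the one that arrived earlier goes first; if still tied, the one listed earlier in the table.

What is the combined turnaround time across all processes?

Gantt: | J1 0-3 | J2 3-7 | J3 7-10 | J2 10-12 | J4 12-19 |
Completion: J1=3  J2=12  J3=10  J4=19
Turnaround (C−A): J1=3  J2=9  J3=5  J4=10
Turnaround = completion − arrival: J1=3, J2=9, J3=5, J4=10
Total turnaround = 3 + 9 + 5 + 10 = 27

27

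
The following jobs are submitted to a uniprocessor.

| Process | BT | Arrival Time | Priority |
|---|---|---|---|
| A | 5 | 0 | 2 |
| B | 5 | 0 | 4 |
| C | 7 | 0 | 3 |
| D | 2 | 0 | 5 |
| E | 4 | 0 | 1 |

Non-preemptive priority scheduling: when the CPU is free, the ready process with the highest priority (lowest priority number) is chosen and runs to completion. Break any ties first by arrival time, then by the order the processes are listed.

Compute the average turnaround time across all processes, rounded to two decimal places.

Gantt: | E 0-4 | A 4-9 | C 9-16 | B 16-21 | D 21-23 |
Completion: A=9  B=21  C=16  D=23  E=4
Turnaround (C−A): A=9  B=21  C=16  D=23  E=4
Turnaround times: A=9, B=21, C=16, D=23, E=4
Average turnaround = (9+21+16+23+4) / 5 = 73/5 = 14.60

14.60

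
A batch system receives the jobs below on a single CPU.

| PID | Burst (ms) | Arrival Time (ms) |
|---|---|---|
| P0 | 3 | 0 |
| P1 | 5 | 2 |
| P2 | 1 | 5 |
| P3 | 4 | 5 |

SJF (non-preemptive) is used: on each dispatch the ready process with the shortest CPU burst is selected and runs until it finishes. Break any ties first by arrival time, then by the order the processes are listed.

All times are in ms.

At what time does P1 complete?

Timeline: | P0 0-3 | P1 3-8 | P2 8-9 | P3 9-13 |
Completion: P0=3  P1=8  P2=9  P3=13
Turnaround (C−A): P0=3  P1=6  P2=4  P3=8

8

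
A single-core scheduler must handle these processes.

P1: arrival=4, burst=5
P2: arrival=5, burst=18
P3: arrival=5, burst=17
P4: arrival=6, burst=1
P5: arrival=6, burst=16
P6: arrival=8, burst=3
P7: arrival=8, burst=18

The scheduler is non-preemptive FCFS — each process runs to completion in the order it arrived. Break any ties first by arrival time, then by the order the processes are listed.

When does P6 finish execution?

64

Gantt: | idle 0-4 | P1 4-9 | P2 9-27 | P3 27-44 | P4 44-45 | P5 45-61 | P6 61-64 | P7 64-82 |
Completion: P1=9  P2=27  P3=44  P4=45  P5=61  P6=64  P7=82
Turnaround (C−A): P1=5  P2=22  P3=39  P4=39  P5=55  P6=56  P7=74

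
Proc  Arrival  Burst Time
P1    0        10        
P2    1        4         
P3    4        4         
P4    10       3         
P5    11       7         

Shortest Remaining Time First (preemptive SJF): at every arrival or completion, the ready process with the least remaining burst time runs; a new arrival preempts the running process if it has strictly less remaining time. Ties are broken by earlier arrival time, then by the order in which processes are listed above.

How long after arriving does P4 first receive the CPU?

Schedule: | P1 0-1 | P2 1-5 | P3 5-9 | P1 9-10 | P4 10-13 | P5 13-20 | P1 20-28 |
Completion: P1=28  P2=5  P3=9  P4=13  P5=20
Turnaround (C−A): P1=28  P2=4  P3=5  P4=3  P5=9
Response(P4) = first start − arrival = 10 − 10 = 0

0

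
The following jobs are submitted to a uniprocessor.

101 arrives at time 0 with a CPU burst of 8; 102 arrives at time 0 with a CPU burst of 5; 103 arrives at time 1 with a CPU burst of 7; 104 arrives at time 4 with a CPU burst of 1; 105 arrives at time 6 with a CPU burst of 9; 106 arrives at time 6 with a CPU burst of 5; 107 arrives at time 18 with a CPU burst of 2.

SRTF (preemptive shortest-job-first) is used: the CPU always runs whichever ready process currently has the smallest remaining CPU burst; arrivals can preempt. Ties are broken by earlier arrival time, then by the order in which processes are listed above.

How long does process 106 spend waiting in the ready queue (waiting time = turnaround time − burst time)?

Schedule: | 102 0-5 | 104 5-6 | 106 6-11 | 103 11-18 | 107 18-20 | 101 20-28 | 105 28-37 |
Completion: 101=28  102=5  103=18  104=6  105=37  106=11  107=20
Turnaround (C−A): 101=28  102=5  103=17  104=2  105=31  106=5  107=2
Waiting(106) = turnaround − burst = 5 − 5 = 0

0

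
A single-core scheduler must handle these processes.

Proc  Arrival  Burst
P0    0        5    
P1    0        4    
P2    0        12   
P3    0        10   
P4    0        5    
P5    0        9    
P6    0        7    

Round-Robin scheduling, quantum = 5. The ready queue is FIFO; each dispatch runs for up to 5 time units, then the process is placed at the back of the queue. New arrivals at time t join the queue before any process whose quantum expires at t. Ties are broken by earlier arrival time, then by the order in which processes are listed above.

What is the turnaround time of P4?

24

Schedule: | P0 0-5 | P1 5-9 | P2 9-14 | P3 14-19 | P4 19-24 | P5 24-29 | P6 29-34 | P2 34-39 | P3 39-44 | P5 44-48 | P6 48-50 | P2 50-52 |
Completion: P0=5  P1=9  P2=52  P3=44  P4=24  P5=48  P6=50
Turnaround (C−A): P0=5  P1=9  P2=52  P3=44  P4=24  P5=48  P6=50
Turnaround(P4) = completion − arrival = 24 − 0 = 24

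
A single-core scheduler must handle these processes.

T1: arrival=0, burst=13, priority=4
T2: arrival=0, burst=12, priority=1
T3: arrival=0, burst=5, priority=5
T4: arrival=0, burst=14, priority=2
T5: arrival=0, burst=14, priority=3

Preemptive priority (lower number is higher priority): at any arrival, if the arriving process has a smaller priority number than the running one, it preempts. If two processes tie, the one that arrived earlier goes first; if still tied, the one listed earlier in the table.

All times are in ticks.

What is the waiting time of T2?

0

Gantt: | T2 0-12 | T4 12-26 | T5 26-40 | T1 40-53 | T3 53-58 |
Completion: T1=53  T2=12  T3=58  T4=26  T5=40
Turnaround (C−A): T1=53  T2=12  T3=58  T4=26  T5=40
Waiting(T2) = turnaround − burst = 12 − 12 = 0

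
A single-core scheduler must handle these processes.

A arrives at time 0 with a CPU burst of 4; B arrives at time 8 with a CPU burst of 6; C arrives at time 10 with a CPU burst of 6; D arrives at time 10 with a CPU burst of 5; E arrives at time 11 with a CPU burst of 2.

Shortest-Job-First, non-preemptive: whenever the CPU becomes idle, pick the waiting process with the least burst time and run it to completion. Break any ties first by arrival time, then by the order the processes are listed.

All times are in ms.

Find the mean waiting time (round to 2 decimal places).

Schedule: | A 0-4 | idle 4-8 | B 8-14 | E 14-16 | D 16-21 | C 21-27 |
Completion: A=4  B=14  C=27  D=21  E=16
Waiting times: A=0, B=0, C=11, D=6, E=3
Average waiting = (0+0+11+6+3) / 5 = 20/5 = 4.00

4.00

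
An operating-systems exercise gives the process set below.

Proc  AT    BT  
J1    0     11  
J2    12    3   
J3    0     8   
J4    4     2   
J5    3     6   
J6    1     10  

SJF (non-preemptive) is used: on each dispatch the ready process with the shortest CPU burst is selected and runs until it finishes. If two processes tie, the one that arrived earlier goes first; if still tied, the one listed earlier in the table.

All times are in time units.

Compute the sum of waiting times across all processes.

Gantt: | J3 0-8 | J4 8-10 | J5 10-16 | J2 16-19 | J6 19-29 | J1 29-40 |
Completion: J1=40  J2=19  J3=8  J4=10  J5=16  J6=29
Waiting = turnaround − burst: J1=29, J2=4, J3=0, J4=4, J5=7, J6=18
Total waiting = 29 + 4 + 0 + 4 + 7 + 18 = 62

62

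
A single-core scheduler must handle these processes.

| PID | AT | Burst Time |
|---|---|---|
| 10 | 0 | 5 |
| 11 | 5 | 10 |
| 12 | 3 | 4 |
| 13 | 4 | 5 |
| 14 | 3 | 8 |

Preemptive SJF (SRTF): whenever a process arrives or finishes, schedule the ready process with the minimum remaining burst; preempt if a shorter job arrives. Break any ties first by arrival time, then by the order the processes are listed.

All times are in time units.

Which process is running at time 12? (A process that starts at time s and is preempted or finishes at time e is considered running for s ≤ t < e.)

Timeline: | 10 0-5 | 12 5-9 | 13 9-14 | 14 14-22 | 11 22-32 |
Completion: 10=5  11=32  12=9  13=14  14=22

13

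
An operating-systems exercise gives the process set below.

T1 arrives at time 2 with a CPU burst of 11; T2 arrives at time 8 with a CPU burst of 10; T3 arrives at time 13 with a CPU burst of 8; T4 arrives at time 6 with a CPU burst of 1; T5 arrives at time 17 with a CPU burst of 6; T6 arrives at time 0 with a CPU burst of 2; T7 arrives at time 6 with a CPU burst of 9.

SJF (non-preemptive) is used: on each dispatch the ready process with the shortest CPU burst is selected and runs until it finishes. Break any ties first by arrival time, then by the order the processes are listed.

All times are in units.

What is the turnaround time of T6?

Gantt: | T6 0-2 | T1 2-13 | T4 13-14 | T3 14-22 | T5 22-28 | T7 28-37 | T2 37-47 |
Completion: T1=13  T2=47  T3=22  T4=14  T5=28  T6=2  T7=37
Turnaround(T6) = completion − arrival = 2 − 0 = 2

2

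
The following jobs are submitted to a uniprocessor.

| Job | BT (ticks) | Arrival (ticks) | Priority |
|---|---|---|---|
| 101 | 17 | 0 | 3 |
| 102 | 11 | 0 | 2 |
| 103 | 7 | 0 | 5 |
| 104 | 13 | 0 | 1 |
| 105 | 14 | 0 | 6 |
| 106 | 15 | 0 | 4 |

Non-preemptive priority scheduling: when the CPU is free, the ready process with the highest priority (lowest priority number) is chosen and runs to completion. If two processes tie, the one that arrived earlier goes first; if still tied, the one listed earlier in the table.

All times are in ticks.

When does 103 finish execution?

Timeline: | 104 0-13 | 102 13-24 | 101 24-41 | 106 41-56 | 103 56-63 | 105 63-77 |
Completion: 101=41  102=24  103=63  104=13  105=77  106=56
Turnaround (C−A): 101=41  102=24  103=63  104=13  105=77  106=56

63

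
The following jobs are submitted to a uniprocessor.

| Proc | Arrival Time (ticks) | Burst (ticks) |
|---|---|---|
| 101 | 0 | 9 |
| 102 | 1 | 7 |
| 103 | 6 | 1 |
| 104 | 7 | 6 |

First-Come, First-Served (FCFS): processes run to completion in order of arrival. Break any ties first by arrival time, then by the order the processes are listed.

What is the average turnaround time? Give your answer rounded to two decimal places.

12.75

Schedule: | 101 0-9 | 102 9-16 | 103 16-17 | 104 17-23 |
Completion: 101=9  102=16  103=17  104=23
Turnaround (C−A): 101=9  102=15  103=11  104=16
Turnaround times: 101=9, 102=15, 103=11, 104=16
Average turnaround = (9+15+11+16) / 4 = 51/4 = 12.75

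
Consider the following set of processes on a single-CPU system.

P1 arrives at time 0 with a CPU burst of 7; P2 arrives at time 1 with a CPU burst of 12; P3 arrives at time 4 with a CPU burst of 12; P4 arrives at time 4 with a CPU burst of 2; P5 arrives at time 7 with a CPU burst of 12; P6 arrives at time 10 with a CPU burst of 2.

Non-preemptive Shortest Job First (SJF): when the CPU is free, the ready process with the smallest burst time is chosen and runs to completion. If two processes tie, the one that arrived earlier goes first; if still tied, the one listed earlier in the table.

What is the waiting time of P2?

8

Schedule: | P1 0-7 | P4 7-9 | P2 9-21 | P6 21-23 | P3 23-35 | P5 35-47 |
Completion: P1=7  P2=21  P3=35  P4=9  P5=47  P6=23
Waiting(P2) = turnaround − burst = 20 − 12 = 8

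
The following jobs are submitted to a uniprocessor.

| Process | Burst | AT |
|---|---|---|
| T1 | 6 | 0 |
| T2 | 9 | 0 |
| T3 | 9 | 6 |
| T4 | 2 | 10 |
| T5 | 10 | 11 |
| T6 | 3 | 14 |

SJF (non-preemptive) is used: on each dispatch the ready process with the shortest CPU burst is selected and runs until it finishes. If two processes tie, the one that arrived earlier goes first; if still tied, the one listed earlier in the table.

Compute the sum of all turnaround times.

Timeline: | T1 0-6 | T2 6-15 | T4 15-17 | T6 17-20 | T3 20-29 | T5 29-39 |
Completion: T1=6  T2=15  T3=29  T4=17  T5=39  T6=20
Turnaround (C−A): T1=6  T2=15  T3=23  T4=7  T5=28  T6=6
Turnaround = completion − arrival: T1=6, T2=15, T3=23, T4=7, T5=28, T6=6
Total turnaround = 6 + 15 + 23 + 7 + 28 + 6 = 85

85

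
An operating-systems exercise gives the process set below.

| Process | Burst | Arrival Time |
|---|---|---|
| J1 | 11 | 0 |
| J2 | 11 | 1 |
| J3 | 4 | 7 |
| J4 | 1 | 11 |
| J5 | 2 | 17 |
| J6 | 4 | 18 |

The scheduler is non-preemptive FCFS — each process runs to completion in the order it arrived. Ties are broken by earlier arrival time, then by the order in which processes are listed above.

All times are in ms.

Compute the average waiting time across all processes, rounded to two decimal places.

10.17

Timeline: | J1 0-11 | J2 11-22 | J3 22-26 | J4 26-27 | J5 27-29 | J6 29-33 |
Completion: J1=11  J2=22  J3=26  J4=27  J5=29  J6=33
Turnaround (C−A): J1=11  J2=21  J3=19  J4=16  J5=12  J6=15
Waiting times: J1=0, J2=10, J3=15, J4=15, J5=10, J6=11
Average waiting = (0+10+15+15+10+11) / 6 = 61/6 = 10.17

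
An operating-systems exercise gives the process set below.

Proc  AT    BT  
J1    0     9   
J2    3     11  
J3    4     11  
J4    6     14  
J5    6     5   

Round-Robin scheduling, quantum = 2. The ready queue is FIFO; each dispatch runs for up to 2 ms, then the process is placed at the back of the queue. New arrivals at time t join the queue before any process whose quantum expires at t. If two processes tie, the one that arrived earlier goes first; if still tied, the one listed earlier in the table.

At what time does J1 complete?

29

Gantt: | J1 0-4 | J2 4-6 | J3 6-8 | J1 8-10 | J4 10-12 | J5 12-14 | J2 14-16 | J3 16-18 | J1 18-20 | J4 20-22 | J5 22-24 | J2 24-26 | J3 26-28 | J1 28-29 | J4 29-31 | J5 31-32 | J2 32-34 | J3 34-36 | J4 36-38 | J2 38-40 | J3 40-42 | J4 42-44 | J2 44-45 | J3 45-46 | J4 46-50 |
Completion: J1=29  J2=45  J3=46  J4=50  J5=32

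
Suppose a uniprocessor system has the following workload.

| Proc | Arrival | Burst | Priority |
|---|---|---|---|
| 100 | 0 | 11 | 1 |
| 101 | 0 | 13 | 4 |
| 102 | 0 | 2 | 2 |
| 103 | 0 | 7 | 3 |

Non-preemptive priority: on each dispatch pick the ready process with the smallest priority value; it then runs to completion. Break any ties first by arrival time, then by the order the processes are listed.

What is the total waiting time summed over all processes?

Gantt: | 100 0-11 | 102 11-13 | 103 13-20 | 101 20-33 |
Completion: 100=11  101=33  102=13  103=20
Turnaround (C−A): 100=11  101=33  102=13  103=20
Waiting = turnaround − burst: 100=0, 101=20, 102=11, 103=13
Total waiting = 0 + 20 + 11 + 13 = 44

44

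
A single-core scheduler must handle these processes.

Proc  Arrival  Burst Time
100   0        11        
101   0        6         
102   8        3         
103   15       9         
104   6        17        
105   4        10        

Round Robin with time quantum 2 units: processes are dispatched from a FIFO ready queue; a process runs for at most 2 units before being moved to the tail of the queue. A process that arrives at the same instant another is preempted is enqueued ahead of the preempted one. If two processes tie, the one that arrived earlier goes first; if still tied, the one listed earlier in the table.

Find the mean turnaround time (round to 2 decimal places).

34.17

Gantt: | 100 0-2 | 101 2-4 | 100 4-6 | 105 6-8 | 101 8-10 | 104 10-12 | 100 12-14 | 102 14-16 | 105 16-18 | 101 18-20 | 104 20-22 | 100 22-24 | 103 24-26 | 102 26-27 | 105 27-29 | 104 29-31 | 100 31-33 | 103 33-35 | 105 35-37 | 104 37-39 | 100 39-40 | 103 40-42 | 105 42-44 | 104 44-46 | 103 46-48 | 104 48-50 | 103 50-51 | 104 51-56 |
Completion: 100=40  101=20  102=27  103=51  104=56  105=44
Turnaround (C−A): 100=40  101=20  102=19  103=36  104=50  105=40
Turnaround times: 100=40, 101=20, 102=19, 103=36, 104=50, 105=40
Average turnaround = (40+20+19+36+50+40) / 6 = 205/6 = 34.17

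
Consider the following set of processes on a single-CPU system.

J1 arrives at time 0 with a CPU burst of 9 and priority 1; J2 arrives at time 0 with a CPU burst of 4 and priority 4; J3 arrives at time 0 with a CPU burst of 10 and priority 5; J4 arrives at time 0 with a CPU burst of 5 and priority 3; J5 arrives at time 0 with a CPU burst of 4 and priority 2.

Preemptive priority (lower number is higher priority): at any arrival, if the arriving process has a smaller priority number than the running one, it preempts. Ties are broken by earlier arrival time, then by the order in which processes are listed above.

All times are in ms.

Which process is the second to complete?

J5

Gantt: | J1 0-9 | J5 9-13 | J4 13-18 | J2 18-22 | J3 22-32 |
Completion: J1=9  J2=22  J3=32  J4=18  J5=13
Finish order: J1 → J5 → J4 → J2 → J3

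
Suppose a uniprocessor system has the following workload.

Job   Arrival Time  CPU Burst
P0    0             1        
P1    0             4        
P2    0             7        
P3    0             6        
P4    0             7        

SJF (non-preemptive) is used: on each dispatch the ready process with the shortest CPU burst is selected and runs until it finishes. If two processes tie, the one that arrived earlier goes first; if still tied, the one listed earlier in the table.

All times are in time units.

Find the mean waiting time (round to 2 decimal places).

7.00

Timeline: | P0 0-1 | P1 1-5 | P3 5-11 | P2 11-18 | P4 18-25 |
Completion: P0=1  P1=5  P2=18  P3=11  P4=25
Turnaround (C−A): P0=1  P1=5  P2=18  P3=11  P4=25
Waiting times: P0=0, P1=1, P2=11, P3=5, P4=18
Average waiting = (0+1+11+5+18) / 5 = 35/5 = 7.00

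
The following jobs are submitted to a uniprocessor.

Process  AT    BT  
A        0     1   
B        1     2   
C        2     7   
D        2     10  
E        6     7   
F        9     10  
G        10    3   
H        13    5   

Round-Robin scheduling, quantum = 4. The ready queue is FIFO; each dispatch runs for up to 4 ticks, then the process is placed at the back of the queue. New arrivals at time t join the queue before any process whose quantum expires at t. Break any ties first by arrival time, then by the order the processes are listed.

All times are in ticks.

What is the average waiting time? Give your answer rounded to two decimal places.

Timeline: | A 0-1 | B 1-3 | C 3-7 | D 7-11 | E 11-15 | C 15-18 | F 18-22 | G 22-25 | D 25-29 | H 29-33 | E 33-36 | F 36-40 | D 40-42 | H 42-43 | F 43-45 |
Completion: A=1  B=3  C=18  D=42  E=36  F=45  G=25  H=43
Turnaround (C−A): A=1  B=2  C=16  D=40  E=30  F=36  G=15  H=30
Waiting times: A=0, B=0, C=9, D=30, E=23, F=26, G=12, H=25
Average waiting = (0+0+9+30+23+26+12+25) / 8 = 125/8 = 15.63

15.63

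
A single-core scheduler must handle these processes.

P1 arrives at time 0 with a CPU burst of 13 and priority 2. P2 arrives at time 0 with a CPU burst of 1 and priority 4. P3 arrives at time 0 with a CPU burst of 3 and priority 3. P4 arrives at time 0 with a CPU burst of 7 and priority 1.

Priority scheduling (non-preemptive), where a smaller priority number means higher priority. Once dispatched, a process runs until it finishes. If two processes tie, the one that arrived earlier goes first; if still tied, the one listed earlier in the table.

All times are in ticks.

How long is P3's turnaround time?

23

Gantt: | P4 0-7 | P1 7-20 | P3 20-23 | P2 23-24 |
Completion: P1=20  P2=24  P3=23  P4=7
Turnaround (C−A): P1=20  P2=24  P3=23  P4=7
Turnaround(P3) = completion − arrival = 23 − 0 = 23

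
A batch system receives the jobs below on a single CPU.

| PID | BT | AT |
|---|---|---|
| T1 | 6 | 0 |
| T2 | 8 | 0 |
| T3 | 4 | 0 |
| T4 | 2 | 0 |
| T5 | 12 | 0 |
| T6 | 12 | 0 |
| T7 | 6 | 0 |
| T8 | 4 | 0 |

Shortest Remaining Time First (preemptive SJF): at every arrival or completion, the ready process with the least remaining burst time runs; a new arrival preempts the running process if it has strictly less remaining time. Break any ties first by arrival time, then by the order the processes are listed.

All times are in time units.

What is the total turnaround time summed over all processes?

182

Gantt: | T4 0-2 | T3 2-6 | T8 6-10 | T1 10-16 | T7 16-22 | T2 22-30 | T5 30-42 | T6 42-54 |
Completion: T1=16  T2=30  T3=6  T4=2  T5=42  T6=54  T7=22  T8=10
Turnaround (C−A): T1=16  T2=30  T3=6  T4=2  T5=42  T6=54  T7=22  T8=10
Turnaround = completion − arrival: T1=16, T2=30, T3=6, T4=2, T5=42, T6=54, T7=22, T8=10
Total turnaround = 16 + 30 + 6 + 2 + 42 + 54 + 22 + 10 = 182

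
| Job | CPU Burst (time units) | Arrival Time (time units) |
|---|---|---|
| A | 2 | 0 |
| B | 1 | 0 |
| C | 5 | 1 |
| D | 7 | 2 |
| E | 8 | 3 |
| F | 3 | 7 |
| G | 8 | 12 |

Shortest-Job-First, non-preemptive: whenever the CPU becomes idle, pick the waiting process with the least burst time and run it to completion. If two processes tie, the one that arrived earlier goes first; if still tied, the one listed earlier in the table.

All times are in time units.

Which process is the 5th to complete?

Schedule: | B 0-1 | A 1-3 | C 3-8 | F 8-11 | D 11-18 | E 18-26 | G 26-34 |
Completion: A=3  B=1  C=8  D=18  E=26  F=11  G=34
Finish order: B → A → C → F → D → E → G

D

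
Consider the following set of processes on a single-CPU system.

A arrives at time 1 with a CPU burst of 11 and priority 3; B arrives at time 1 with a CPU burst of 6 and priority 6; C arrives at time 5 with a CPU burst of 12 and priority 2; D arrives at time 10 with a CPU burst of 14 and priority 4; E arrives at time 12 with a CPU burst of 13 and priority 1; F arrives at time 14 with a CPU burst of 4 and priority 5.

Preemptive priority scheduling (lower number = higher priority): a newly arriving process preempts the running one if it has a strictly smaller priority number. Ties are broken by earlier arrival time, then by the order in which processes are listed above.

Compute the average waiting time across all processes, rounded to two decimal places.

26.00

Timeline: | idle 0-1 | A 1-5 | C 5-12 | E 12-25 | C 25-30 | A 30-37 | D 37-51 | F 51-55 | B 55-61 |
Completion: A=37  B=61  C=30  D=51  E=25  F=55
Waiting times: A=25, B=54, C=13, D=27, E=0, F=37
Average waiting = (25+54+13+27+0+37) / 6 = 156/6 = 26.00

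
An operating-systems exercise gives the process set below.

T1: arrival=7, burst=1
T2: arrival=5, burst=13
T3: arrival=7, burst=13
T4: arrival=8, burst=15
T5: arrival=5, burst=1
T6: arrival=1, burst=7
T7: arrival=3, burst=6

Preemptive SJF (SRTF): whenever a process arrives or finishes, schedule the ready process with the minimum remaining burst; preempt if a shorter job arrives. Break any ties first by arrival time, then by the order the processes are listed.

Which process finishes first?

Schedule: | idle 0-1 | T6 1-5 | T5 5-6 | T6 6-7 | T1 7-8 | T6 8-10 | T7 10-16 | T2 16-29 | T3 29-42 | T4 42-57 |
Completion: T1=8  T2=29  T3=42  T4=57  T5=6  T6=10  T7=16
Turnaround (C−A): T1=1  T2=24  T3=35  T4=49  T5=1  T6=9  T7=13
Finish order: T5 → T1 → T6 → T7 → T2 → T3 → T4

T5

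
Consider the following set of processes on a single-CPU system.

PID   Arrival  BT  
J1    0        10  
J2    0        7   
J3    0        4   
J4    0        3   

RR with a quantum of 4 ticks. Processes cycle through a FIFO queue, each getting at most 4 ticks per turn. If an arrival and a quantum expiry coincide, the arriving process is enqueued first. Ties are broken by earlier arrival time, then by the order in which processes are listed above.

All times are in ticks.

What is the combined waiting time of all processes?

Gantt: | J1 0-4 | J2 4-8 | J3 8-12 | J4 12-15 | J1 15-19 | J2 19-22 | J1 22-24 |
Completion: J1=24  J2=22  J3=12  J4=15
Waiting = turnaround − burst: J1=14, J2=15, J3=8, J4=12
Total waiting = 14 + 15 + 8 + 12 = 49

49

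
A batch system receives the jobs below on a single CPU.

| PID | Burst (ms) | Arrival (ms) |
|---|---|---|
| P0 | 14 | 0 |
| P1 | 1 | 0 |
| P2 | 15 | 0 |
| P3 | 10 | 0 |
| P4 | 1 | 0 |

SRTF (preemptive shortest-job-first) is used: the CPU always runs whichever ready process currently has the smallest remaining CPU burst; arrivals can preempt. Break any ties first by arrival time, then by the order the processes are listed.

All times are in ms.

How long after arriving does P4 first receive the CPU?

Gantt: | P1 0-1 | P4 1-2 | P3 2-12 | P0 12-26 | P2 26-41 |
Completion: P0=26  P1=1  P2=41  P3=12  P4=2
Turnaround (C−A): P0=26  P1=1  P2=41  P3=12  P4=2
Response(P4) = first start − arrival = 1 − 0 = 1

1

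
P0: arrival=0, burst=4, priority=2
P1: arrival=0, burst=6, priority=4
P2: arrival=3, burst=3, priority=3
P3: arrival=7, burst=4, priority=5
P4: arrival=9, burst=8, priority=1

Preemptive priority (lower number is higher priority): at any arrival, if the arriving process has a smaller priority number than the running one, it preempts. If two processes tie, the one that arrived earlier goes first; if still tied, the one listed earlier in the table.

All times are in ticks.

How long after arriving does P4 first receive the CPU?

0

Schedule: | P0 0-4 | P2 4-7 | P1 7-9 | P4 9-17 | P1 17-21 | P3 21-25 |
Completion: P0=4  P1=21  P2=7  P3=25  P4=17
Response(P4) = first start − arrival = 9 − 9 = 0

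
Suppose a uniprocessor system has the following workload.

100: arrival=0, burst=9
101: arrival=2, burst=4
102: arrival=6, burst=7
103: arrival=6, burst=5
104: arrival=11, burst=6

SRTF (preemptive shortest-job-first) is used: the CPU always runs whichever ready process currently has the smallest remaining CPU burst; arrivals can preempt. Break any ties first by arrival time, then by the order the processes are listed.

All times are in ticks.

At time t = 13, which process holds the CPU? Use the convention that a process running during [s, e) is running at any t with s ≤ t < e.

104

Schedule: | 100 0-2 | 101 2-6 | 103 6-11 | 104 11-17 | 100 17-24 | 102 24-31 |
Completion: 100=24  101=6  102=31  103=11  104=17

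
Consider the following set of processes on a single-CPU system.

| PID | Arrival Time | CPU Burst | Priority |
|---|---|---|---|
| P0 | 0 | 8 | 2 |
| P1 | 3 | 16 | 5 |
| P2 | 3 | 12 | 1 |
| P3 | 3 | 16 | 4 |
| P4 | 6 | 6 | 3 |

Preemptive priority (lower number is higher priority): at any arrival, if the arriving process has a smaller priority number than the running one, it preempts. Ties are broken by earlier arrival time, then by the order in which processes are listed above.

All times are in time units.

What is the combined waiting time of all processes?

Gantt: | P0 0-3 | P2 3-15 | P0 15-20 | P4 20-26 | P3 26-42 | P1 42-58 |
Completion: P0=20  P1=58  P2=15  P3=42  P4=26
Turnaround (C−A): P0=20  P1=55  P2=12  P3=39  P4=20
Waiting = turnaround − burst: P0=12, P1=39, P2=0, P3=23, P4=14
Total waiting = 12 + 39 + 0 + 23 + 14 = 88

88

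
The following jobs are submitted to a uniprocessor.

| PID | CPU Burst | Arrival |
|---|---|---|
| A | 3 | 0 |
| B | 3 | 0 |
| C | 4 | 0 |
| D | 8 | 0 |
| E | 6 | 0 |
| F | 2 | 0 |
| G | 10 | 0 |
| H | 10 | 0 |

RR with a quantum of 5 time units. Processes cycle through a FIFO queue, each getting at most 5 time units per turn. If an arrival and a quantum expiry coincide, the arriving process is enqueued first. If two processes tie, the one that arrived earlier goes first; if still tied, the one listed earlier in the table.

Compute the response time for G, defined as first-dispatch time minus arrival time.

Timeline: | A 0-3 | B 3-6 | C 6-10 | D 10-15 | E 15-20 | F 20-22 | G 22-27 | H 27-32 | D 32-35 | E 35-36 | G 36-41 | H 41-46 |
Completion: A=3  B=6  C=10  D=35  E=36  F=22  G=41  H=46
Response(G) = first start − arrival = 22 − 0 = 22

22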